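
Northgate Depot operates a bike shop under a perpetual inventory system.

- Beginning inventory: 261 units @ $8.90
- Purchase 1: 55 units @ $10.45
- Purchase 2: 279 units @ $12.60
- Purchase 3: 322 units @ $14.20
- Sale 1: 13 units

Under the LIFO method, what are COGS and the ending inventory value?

COGS = $184.60; ending inventory = $10,800.85

Sale 1 (13) [LIFO — newest first]: 13 @ $14.20 = $184.60
Ending inventory: 261 @ $8.90 + 55 @ $10.45 + 279 @ $12.60 + 309 @ $14.20 = $10,800.85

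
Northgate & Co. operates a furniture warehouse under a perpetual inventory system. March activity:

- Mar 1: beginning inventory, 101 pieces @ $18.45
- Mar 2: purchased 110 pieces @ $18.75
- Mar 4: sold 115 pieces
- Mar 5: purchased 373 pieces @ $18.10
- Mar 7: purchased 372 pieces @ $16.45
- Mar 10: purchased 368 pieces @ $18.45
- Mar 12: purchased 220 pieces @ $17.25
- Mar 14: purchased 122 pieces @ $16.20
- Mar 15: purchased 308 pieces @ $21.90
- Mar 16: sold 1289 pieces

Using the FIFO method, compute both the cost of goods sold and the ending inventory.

Mar 4, 115 sold [FIFO — oldest first]: 101 @ $18.45 + 14 @ $18.75 = $2,125.95
Mar 16, 1289 sold [FIFO — oldest first]: 96 @ $18.75 + 373 @ $18.10 + 372 @ $16.45 + 368 @ $18.45 + 80 @ $17.25 = $22,840.30
Total COGS = $2,125.95 + $22,840.30 = $24,966.25
Ending inventory: 140 @ $17.25 + 122 @ $16.20 + 308 @ $21.90 = $11,136.60
Check: goods available $36,102.85 = COGS $24,966.25 + ending $11,136.60

COGS = $24,966.25; ending inventory = $11,136.60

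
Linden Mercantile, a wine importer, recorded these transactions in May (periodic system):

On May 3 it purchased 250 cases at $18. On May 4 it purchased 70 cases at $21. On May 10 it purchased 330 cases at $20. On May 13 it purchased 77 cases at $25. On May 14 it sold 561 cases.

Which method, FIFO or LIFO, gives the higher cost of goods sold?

LIFO

FIFO COGS: 250 @ $18 + 70 @ $21 + 241 @ $20 = $10,790
LIFO COGS: 77 @ $25 + 330 @ $20 + 70 @ $21 + 84 @ $18 = $11,507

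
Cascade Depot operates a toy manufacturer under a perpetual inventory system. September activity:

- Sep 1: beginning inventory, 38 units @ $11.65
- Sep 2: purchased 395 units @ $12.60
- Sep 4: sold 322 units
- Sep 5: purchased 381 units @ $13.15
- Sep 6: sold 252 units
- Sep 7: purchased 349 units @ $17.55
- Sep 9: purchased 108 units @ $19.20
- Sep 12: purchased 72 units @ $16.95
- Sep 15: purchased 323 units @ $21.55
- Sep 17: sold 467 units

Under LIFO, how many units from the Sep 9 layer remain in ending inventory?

Sep 4, 322 sold [LIFO — newest first]: 322 @ $12.60 = $4,057.20
Sep 6, 252 sold [LIFO — newest first]: 252 @ $13.15 = $3,313.80
Sep 17, 467 sold [LIFO — newest first]: 323 @ $21.55 + 72 @ $16.95 + 72 @ $19.20 = $9,563.45
Total COGS = $4,057.20 + $3,313.80 + $9,563.45 = $16,934.45
Ending inventory: 38 @ $11.65 + 73 @ $12.60 + 129 @ $13.15 + 349 @ $17.55 + 36 @ $19.20 = $9,875.00

36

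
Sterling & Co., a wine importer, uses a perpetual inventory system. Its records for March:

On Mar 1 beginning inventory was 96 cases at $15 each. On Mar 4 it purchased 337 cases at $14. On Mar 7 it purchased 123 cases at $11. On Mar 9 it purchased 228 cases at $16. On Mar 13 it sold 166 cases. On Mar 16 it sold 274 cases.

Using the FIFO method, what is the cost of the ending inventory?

Ending inventory = $4,924

Mar 13, 166 sold [FIFO — oldest first]: 96 @ $15 + 70 @ $14 = $2,420
Mar 16, 274 sold [FIFO — oldest first]: 267 @ $14 + 7 @ $11 = $3,815
Total COGS = $2,420 + $3,815 = $6,235
Ending inventory: 116 @ $11 + 228 @ $16 = $4,924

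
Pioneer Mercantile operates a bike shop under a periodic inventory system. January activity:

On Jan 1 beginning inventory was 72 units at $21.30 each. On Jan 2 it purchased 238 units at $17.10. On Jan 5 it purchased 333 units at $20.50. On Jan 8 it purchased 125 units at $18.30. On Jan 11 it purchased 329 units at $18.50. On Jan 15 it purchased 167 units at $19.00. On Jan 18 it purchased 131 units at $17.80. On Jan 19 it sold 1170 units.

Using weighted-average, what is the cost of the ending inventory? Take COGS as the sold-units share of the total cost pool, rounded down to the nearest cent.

Ending inventory = $4,243.34

Jan 19, sell 1170: 1170/1395 × $26,308.70 → $22,065.36
Ending inventory (cost pool remaining) = $4,243.34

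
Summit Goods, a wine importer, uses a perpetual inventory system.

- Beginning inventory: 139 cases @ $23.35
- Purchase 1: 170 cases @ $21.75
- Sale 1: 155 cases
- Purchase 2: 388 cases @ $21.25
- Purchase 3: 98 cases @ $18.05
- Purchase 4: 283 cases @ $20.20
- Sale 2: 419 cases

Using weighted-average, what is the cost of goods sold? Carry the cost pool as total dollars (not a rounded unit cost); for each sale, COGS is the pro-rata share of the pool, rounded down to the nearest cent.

After Beginning: 139 on hand, pool $3,245.65 (≈ $23.3500 each)
After Purchase 1: 309 on hand, pool $6,943.15 (≈ $22.4697 each)
Sale 1, sell 155: 155/309 × $6,943.15 → $3,482.80
After Purchase 2: 542 on hand, pool $11,705.35 (≈ $21.5966 each)
After Purchase 3: 640 on hand, pool $13,474.25 (≈ $21.0535 each)
After Purchase 4: 923 on hand, pool $19,190.85 (≈ $20.7918 each)
Sale 2, sell 419: 419/923 × $19,190.85 → $8,711.77
Total COGS = $3,482.80 + $8,711.77 = $12,194.57
Ending inventory (cost pool remaining) = $10,479.08
Check: goods available $22,673.65 = COGS $12,194.57 + ending $10,479.08

COGS = $12,194.57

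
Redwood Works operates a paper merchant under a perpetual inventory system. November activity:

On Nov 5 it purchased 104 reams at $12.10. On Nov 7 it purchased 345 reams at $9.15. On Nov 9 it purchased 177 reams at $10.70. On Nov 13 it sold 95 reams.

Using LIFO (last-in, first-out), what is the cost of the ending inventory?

Ending inventory = $5,292.55

Nov 13, 95 sold [LIFO — newest first]: 95 @ $10.70 = $1,016.50
Ending inventory: 104 @ $12.10 + 345 @ $9.15 + 82 @ $10.70 = $5,292.55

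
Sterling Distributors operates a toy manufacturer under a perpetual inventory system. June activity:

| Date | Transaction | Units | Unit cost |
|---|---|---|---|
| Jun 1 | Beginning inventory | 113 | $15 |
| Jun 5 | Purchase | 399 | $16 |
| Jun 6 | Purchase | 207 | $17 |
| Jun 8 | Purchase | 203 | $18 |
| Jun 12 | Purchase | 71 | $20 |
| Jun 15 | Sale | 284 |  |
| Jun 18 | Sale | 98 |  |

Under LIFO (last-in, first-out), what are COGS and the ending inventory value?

COGS = $6,910; ending inventory = $9,762

Jun 15, 284 sold [LIFO — newest first]: 71 @ $20 + 203 @ $18 + 10 @ $17 = $5,244
Jun 18, 98 sold [LIFO — newest first]: 98 @ $17 = $1,666
Total COGS = $5,244 + $1,666 = $6,910
Ending inventory: 113 @ $15 + 399 @ $16 + 99 @ $17 = $9,762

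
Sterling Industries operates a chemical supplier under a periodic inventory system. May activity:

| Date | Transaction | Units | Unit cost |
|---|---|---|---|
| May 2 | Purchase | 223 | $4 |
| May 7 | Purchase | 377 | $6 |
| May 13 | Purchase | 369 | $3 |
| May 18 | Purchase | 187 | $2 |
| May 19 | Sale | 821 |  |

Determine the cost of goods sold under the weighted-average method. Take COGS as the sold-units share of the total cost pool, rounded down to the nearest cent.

May 19, sell 821: 821/1156 × $4,635.00 → $3,291.81
Ending inventory (cost pool remaining) = $1,343.19
Check: goods available $4,635.00 = COGS $3,291.81 + ending $1,343.19

COGS = $3,291.81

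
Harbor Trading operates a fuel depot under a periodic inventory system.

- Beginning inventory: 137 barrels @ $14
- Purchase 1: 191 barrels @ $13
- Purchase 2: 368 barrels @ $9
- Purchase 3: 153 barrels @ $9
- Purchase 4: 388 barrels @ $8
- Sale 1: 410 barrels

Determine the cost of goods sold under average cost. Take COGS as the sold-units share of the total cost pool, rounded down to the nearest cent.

COGS = $4,041.66

Sale 1, sell 410: 410/1237 × $12,194.00 → $4,041.66
Ending inventory (cost pool remaining) = $8,152.34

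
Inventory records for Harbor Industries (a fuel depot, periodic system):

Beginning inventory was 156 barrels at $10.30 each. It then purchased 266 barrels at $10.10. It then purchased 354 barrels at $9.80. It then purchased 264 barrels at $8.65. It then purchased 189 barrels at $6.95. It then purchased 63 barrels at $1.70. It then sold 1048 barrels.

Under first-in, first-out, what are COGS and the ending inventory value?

Sale 1 (1048) [FIFO — oldest first]: 156 @ $10.30 + 266 @ $10.10 + 354 @ $9.80 + 264 @ $8.65 + 8 @ $6.95 = $10,101.80
Ending inventory: 181 @ $6.95 + 63 @ $1.70 = $1,365.05

COGS = $10,101.80; ending inventory = $1,365.05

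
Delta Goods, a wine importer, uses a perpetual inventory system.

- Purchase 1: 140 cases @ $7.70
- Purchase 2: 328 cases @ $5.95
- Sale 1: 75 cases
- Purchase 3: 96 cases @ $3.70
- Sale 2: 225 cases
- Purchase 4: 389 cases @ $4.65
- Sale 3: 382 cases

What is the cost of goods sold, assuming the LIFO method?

Sale 1 (75) [LIFO — newest first]: 75 @ $5.95 = $446.25
Sale 2 (225) [LIFO — newest first]: 96 @ $3.70 + 129 @ $5.95 = $1,122.75
Sale 3 (382) [LIFO — newest first]: 382 @ $4.65 = $1,776.30
Total COGS = $446.25 + $1,122.75 + $1,776.30 = $3,345.30
Ending inventory: 140 @ $7.70 + 124 @ $5.95 + 7 @ $4.65 = $1,848.35
Check: goods available $5,193.65 = COGS $3,345.30 + ending $1,848.35

COGS = $3,345.30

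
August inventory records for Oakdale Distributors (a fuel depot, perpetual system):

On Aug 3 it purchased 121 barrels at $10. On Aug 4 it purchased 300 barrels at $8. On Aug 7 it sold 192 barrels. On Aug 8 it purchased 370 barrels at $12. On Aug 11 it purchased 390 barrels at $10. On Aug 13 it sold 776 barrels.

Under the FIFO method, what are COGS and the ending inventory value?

COGS = $9,820; ending inventory = $2,130

Aug 7, 192 sold [FIFO — oldest first]: 121 @ $10 + 71 @ $8 = $1,778
Aug 13, 776 sold [FIFO — oldest first]: 229 @ $8 + 370 @ $12 + 177 @ $10 = $8,042
Total COGS = $1,778 + $8,042 = $9,820
Ending inventory: 213 @ $10 = $2,130
Check: goods available $11,950 = COGS $9,820 + ending $2,130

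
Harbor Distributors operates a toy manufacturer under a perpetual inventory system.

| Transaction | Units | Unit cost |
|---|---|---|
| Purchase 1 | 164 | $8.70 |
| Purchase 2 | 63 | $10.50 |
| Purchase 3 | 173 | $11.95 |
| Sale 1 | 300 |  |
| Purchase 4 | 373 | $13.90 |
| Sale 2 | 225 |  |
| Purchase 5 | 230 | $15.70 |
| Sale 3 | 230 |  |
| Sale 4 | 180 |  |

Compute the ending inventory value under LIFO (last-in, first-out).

Sale 1 (300) [LIFO — newest first]: 173 @ $11.95 + 63 @ $10.50 + 64 @ $8.70 = $3,285.65
Sale 2 (225) [LIFO — newest first]: 225 @ $13.90 = $3,127.50
Sale 3 (230) [LIFO — newest first]: 230 @ $15.70 = $3,611.00
Sale 4 (180) [LIFO — newest first]: 148 @ $13.90 + 32 @ $8.70 = $2,335.60
Total COGS = $3,285.65 + $3,127.50 + $3,611.00 + $2,335.60 = $12,359.75
Ending inventory: 68 @ $8.70 = $591.60

Ending inventory = $591.60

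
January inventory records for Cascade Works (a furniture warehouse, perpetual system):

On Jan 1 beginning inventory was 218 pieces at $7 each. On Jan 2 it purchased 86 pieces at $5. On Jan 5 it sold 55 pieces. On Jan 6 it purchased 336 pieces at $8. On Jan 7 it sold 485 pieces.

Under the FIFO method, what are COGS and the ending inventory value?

COGS = $3,844; ending inventory = $800

Jan 5, 55 sold [FIFO — oldest first]: 55 @ $7 = $385
Jan 7, 485 sold [FIFO — oldest first]: 163 @ $7 + 86 @ $5 + 236 @ $8 = $3,459
Total COGS = $385 + $3,459 = $3,844
Ending inventory: 100 @ $8 = $800
Check: goods available $4,644 = COGS $3,844 + ending $800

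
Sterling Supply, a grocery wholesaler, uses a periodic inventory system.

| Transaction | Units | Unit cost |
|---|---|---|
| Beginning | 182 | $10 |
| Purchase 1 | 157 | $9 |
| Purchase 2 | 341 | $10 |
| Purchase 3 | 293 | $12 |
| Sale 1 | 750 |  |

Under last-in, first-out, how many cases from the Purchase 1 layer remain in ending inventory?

Sale 1 (750) [LIFO — newest first]: 293 @ $12 + 341 @ $10 + 116 @ $9 = $7,970
Ending inventory: 182 @ $10 + 41 @ $9 = $2,189
Check: goods available $10,159 = COGS $7,970 + ending $2,189

41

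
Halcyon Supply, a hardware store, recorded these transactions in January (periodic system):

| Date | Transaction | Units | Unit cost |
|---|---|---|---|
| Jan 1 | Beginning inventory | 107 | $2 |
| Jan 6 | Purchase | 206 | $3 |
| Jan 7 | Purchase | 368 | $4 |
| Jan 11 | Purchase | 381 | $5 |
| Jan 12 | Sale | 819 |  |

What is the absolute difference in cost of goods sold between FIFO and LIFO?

FIFO COGS: 107 @ $2 + 206 @ $3 + 368 @ $4 + 138 @ $5 = $2,994
LIFO COGS: 381 @ $5 + 368 @ $4 + 70 @ $3 = $3,587
Difference = |$2,994 − $3,587| = $593

$593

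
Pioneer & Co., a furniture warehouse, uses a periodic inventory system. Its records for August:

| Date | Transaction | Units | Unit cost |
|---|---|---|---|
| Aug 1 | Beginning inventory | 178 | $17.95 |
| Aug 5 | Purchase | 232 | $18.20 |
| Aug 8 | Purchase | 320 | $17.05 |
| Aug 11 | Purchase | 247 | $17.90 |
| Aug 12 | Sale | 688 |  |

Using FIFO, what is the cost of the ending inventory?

Ending inventory = $5,137.40

Aug 12, 688 sold [FIFO — oldest first]: 178 @ $17.95 + 232 @ $18.20 + 278 @ $17.05 = $12,157.40
Ending inventory: 42 @ $17.05 + 247 @ $17.90 = $5,137.40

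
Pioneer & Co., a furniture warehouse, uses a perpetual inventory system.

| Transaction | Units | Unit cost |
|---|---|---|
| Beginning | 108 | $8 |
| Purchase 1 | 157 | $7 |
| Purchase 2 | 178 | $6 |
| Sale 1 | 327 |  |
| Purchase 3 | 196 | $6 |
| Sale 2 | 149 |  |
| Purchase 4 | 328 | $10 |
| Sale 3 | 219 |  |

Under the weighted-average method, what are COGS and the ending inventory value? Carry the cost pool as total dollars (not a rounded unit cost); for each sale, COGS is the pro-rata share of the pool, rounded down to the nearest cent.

COGS = $5,099.91; ending inventory = $2,387.09

After Beginning: 108 on hand, pool $864.00 (≈ $8.0000 each)
After Purchase 1: 265 on hand, pool $1,963.00 (≈ $7.4075 each)
After Purchase 2: 443 on hand, pool $3,031.00 (≈ $6.8420 each)
Sale 1, sell 327: 327/443 × $3,031.00 → $2,237.32
After Purchase 3: 312 on hand, pool $1,969.68 (≈ $6.3131 each)
Sale 2, sell 149: 149/312 × $1,969.68 → $940.64
After Purchase 4: 491 on hand, pool $4,309.04 (≈ $8.7760 each)
Sale 3, sell 219: 219/491 × $4,309.04 → $1,921.95
Total COGS = $2,237.32 + $940.64 + $1,921.95 = $5,099.91
Ending inventory (cost pool remaining) = $2,387.09
Check: goods available $7,487.00 = COGS $5,099.91 + ending $2,387.09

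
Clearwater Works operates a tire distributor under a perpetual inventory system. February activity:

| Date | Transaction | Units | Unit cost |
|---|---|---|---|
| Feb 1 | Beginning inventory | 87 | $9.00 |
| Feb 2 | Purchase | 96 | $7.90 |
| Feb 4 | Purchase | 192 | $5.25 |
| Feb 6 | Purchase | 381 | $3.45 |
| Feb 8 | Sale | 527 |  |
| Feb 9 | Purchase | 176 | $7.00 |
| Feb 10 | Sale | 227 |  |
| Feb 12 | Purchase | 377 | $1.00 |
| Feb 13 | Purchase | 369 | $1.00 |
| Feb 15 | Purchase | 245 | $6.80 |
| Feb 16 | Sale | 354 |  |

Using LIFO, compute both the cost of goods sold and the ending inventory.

COGS = $5,368.95; ending inventory = $2,138.90

Feb 8, 527 sold [LIFO — newest first]: 381 @ $3.45 + 146 @ $5.25 = $2,080.95
Feb 10, 227 sold [LIFO — newest first]: 176 @ $7.00 + 46 @ $5.25 + 5 @ $7.90 = $1,513.00
Feb 16, 354 sold [LIFO — newest first]: 245 @ $6.80 + 109 @ $1.00 = $1,775.00
Total COGS = $2,080.95 + $1,513.00 + $1,775.00 = $5,368.95
Ending inventory: 87 @ $9.00 + 91 @ $7.90 + 377 @ $1.00 + 260 @ $1.00 = $2,138.90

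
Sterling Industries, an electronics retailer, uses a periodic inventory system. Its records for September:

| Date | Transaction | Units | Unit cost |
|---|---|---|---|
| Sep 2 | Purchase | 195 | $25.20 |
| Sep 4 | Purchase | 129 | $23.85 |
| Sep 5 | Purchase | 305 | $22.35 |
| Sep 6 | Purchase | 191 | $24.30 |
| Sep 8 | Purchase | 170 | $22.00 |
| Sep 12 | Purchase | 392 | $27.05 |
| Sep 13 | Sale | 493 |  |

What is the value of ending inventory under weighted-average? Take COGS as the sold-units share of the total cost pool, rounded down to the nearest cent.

Sep 13, sell 493: 493/1382 × $33,792.30 → $12,054.70
Ending inventory (cost pool remaining) = $21,737.60

Ending inventory = $21,737.60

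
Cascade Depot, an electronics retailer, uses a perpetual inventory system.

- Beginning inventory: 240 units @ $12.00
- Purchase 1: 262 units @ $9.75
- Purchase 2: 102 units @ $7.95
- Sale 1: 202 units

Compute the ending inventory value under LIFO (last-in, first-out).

Sale 1 (202) [LIFO — newest first]: 102 @ $7.95 + 100 @ $9.75 = $1,785.90
Ending inventory: 240 @ $12.00 + 162 @ $9.75 = $4,459.50

Ending inventory = $4,459.50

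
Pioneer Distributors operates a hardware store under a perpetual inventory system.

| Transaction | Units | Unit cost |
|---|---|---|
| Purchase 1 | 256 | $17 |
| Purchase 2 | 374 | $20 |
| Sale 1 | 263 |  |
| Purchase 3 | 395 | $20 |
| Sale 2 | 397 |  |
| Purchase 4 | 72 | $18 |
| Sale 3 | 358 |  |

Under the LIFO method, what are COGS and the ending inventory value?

COGS = $19,685; ending inventory = $1,343

Sale 1 (263) [LIFO — newest first]: 263 @ $20 = $5,260
Sale 2 (397) [LIFO — newest first]: 395 @ $20 + 2 @ $20 = $7,940
Sale 3 (358) [LIFO — newest first]: 72 @ $18 + 109 @ $20 + 177 @ $17 = $6,485
Total COGS = $5,260 + $7,940 + $6,485 = $19,685
Ending inventory: 79 @ $17 = $1,343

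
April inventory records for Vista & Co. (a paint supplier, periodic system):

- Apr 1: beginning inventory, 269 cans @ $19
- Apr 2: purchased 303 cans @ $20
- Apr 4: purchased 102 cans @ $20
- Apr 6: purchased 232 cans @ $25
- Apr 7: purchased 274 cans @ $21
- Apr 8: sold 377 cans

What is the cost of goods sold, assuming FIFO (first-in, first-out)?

COGS = $7,271

Apr 8, 377 sold [FIFO — oldest first]: 269 @ $19 + 108 @ $20 = $7,271
Ending inventory: 195 @ $20 + 102 @ $20 + 232 @ $25 + 274 @ $21 = $17,494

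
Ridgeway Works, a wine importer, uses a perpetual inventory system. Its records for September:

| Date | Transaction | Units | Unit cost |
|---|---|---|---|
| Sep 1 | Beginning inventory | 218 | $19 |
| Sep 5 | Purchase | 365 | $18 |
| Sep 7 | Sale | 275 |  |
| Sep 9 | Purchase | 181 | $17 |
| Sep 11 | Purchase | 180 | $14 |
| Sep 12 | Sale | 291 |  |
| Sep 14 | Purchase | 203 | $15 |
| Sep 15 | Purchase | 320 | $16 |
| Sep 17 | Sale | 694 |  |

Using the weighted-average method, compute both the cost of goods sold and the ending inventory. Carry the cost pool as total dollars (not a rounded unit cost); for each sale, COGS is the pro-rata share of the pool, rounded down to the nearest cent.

After Sep 1: 218 on hand, pool $4,142.00 (≈ $19.0000 each)
After Sep 5: 583 on hand, pool $10,712.00 (≈ $18.3739 each)
Sep 7, sell 275: 275/583 × $10,712.00 → $5,052.83
After Sep 9: 489 on hand, pool $8,736.17 (≈ $17.8654 each)
After Sep 11: 669 on hand, pool $11,256.17 (≈ $16.8254 each)
Sep 12, sell 291: 291/669 × $11,256.17 → $4,896.18
After Sep 14: 581 on hand, pool $9,404.99 (≈ $16.1876 each)
After Sep 15: 901 on hand, pool $14,524.99 (≈ $16.1210 each)
Sep 17, sell 694: 694/901 × $14,524.99 → $11,187.95
Total COGS = $5,052.83 + $4,896.18 + $11,187.95 = $21,136.96
Ending inventory (cost pool remaining) = $3,337.04

COGS = $21,136.96; ending inventory = $3,337.04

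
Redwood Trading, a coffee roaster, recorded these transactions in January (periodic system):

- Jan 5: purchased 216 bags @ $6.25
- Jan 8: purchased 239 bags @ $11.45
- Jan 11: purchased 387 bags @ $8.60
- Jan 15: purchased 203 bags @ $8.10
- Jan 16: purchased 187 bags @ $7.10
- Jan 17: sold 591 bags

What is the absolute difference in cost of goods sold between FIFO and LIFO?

$555.55

FIFO COGS: 216 @ $6.25 + 239 @ $11.45 + 136 @ $8.60 = $5,256.15
LIFO COGS: 187 @ $7.10 + 203 @ $8.10 + 201 @ $8.60 = $4,700.60
Difference = |$5,256.15 − $4,700.60| = $555.55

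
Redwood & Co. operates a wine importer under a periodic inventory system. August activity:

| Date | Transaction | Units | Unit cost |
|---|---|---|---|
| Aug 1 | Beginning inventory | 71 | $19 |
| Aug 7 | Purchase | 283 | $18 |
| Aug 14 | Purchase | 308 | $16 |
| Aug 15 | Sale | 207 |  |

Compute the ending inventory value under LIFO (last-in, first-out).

Ending inventory = $8,059

Aug 15, 207 sold [LIFO — newest first]: 207 @ $16 = $3,312
Ending inventory: 71 @ $19 + 283 @ $18 + 101 @ $16 = $8,059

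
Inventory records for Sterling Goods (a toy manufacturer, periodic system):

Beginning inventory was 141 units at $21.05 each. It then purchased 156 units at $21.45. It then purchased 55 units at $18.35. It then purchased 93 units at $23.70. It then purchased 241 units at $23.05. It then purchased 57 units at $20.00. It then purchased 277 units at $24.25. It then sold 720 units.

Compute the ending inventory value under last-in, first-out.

Sale 1 (720) [LIFO — newest first]: 277 @ $24.25 + 57 @ $20.00 + 241 @ $23.05 + 93 @ $23.70 + 52 @ $18.35 = $16,570.60
Ending inventory: 141 @ $21.05 + 156 @ $21.45 + 3 @ $18.35 = $6,369.30

Ending inventory = $6,369.30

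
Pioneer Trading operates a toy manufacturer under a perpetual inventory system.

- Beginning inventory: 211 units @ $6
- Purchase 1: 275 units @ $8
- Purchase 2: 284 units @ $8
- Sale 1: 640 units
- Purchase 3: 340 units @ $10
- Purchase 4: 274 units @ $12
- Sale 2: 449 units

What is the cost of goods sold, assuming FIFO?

Sale 1 (640) [FIFO — oldest first]: 211 @ $6 + 275 @ $8 + 154 @ $8 = $4,698
Sale 2 (449) [FIFO — oldest first]: 130 @ $8 + 319 @ $10 = $4,230
Total COGS = $4,698 + $4,230 = $8,928
Ending inventory: 21 @ $10 + 274 @ $12 = $3,498

COGS = $8,928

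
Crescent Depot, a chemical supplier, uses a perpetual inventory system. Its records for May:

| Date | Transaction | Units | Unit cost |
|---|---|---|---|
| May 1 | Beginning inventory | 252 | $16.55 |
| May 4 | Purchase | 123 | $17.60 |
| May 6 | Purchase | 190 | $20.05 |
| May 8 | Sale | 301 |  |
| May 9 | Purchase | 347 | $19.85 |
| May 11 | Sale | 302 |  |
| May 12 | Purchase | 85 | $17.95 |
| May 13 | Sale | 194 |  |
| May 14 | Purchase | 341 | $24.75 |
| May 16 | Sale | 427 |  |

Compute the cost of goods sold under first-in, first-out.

COGS = $24,176.85

May 8, 301 sold [FIFO — oldest first]: 252 @ $16.55 + 49 @ $17.60 = $5,033.00
May 11, 302 sold [FIFO — oldest first]: 74 @ $17.60 + 190 @ $20.05 + 38 @ $19.85 = $5,866.20
May 13, 194 sold [FIFO — oldest first]: 194 @ $19.85 = $3,850.90
May 16, 427 sold [FIFO — oldest first]: 115 @ $19.85 + 85 @ $17.95 + 227 @ $24.75 = $9,426.75
Total COGS = $5,033.00 + $5,866.20 + $3,850.90 + $9,426.75 = $24,176.85
Ending inventory: 114 @ $24.75 = $2,821.50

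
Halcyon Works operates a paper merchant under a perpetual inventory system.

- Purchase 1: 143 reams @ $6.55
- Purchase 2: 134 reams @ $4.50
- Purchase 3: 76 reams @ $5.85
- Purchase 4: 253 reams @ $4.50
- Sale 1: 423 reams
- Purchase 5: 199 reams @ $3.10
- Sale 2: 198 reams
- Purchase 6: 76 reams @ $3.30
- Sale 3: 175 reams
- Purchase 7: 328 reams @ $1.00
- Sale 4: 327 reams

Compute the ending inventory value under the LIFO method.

Ending inventory = $557.75

Sale 1 (423) [LIFO — newest first]: 253 @ $4.50 + 76 @ $5.85 + 94 @ $4.50 = $2,006.10
Sale 2 (198) [LIFO — newest first]: 198 @ $3.10 = $613.80
Sale 3 (175) [LIFO — newest first]: 76 @ $3.30 + 1 @ $3.10 + 40 @ $4.50 + 58 @ $6.55 = $813.80
Sale 4 (327) [LIFO — newest first]: 327 @ $1.00 = $327.00
Total COGS = $2,006.10 + $613.80 + $813.80 + $327.00 = $3,760.70
Ending inventory: 85 @ $6.55 + 1 @ $1.00 = $557.75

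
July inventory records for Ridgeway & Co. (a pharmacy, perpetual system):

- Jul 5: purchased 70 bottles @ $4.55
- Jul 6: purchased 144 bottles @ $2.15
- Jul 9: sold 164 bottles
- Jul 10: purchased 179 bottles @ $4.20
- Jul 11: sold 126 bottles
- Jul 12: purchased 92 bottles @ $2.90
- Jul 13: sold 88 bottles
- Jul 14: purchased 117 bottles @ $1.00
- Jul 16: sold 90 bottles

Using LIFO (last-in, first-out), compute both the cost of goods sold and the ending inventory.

COGS = $1,275.00; ending inventory = $488.70

Jul 9, 164 sold [LIFO — newest first]: 144 @ $2.15 + 20 @ $4.55 = $400.60
Jul 11, 126 sold [LIFO — newest first]: 126 @ $4.20 = $529.20
Jul 13, 88 sold [LIFO — newest first]: 88 @ $2.90 = $255.20
Jul 16, 90 sold [LIFO — newest first]: 90 @ $1.00 = $90.00
Total COGS = $400.60 + $529.20 + $255.20 + $90.00 = $1,275.00
Ending inventory: 50 @ $4.55 + 53 @ $4.20 + 4 @ $2.90 + 27 @ $1.00 = $488.70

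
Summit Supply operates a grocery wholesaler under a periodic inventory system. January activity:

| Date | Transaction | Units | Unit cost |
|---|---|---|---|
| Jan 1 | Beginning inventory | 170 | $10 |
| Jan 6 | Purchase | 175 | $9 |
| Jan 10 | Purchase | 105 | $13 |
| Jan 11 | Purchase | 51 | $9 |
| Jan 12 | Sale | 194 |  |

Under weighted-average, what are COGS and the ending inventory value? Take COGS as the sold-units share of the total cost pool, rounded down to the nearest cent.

Jan 12, sell 194: 194/501 × $5,099.00 → $1,974.46
Ending inventory (cost pool remaining) = $3,124.54

COGS = $1,974.46; ending inventory = $3,124.54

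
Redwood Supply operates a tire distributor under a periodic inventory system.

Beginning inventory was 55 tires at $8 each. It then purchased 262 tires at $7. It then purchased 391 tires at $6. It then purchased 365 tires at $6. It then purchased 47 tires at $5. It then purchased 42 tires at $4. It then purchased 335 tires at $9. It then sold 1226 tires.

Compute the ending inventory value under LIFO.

Sale 1 (1226) [LIFO — newest first]: 335 @ $9 + 42 @ $4 + 47 @ $5 + 365 @ $6 + 391 @ $6 + 46 @ $7 = $8,276
Ending inventory: 55 @ $8 + 216 @ $7 = $1,952

Ending inventory = $1,952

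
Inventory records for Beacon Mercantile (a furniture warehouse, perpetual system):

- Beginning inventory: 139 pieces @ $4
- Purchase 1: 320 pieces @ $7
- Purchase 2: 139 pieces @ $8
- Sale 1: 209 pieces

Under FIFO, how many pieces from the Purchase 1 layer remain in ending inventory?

250

Sale 1 (209) [FIFO — oldest first]: 139 @ $4 + 70 @ $7 = $1,046
Ending inventory: 250 @ $7 + 139 @ $8 = $2,862
Check: goods available $3,908 = COGS $1,046 + ending $2,862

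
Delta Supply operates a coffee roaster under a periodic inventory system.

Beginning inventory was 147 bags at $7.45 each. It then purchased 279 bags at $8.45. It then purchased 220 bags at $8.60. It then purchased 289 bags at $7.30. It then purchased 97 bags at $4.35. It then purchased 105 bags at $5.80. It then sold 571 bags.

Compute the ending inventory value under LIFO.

Ending inventory = $4,656.70

Sale 1 (571) [LIFO — newest first]: 105 @ $5.80 + 97 @ $4.35 + 289 @ $7.30 + 80 @ $8.60 = $3,828.65
Ending inventory: 147 @ $7.45 + 279 @ $8.45 + 140 @ $8.60 = $4,656.70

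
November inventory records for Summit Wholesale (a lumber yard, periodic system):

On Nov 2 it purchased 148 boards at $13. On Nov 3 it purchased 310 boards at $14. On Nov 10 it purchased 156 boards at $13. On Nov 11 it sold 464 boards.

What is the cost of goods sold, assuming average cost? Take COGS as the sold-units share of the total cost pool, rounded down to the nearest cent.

COGS = $6,266.26

Nov 11, sell 464: 464/614 × $8,292.00 → $6,266.26
Ending inventory (cost pool remaining) = $2,025.74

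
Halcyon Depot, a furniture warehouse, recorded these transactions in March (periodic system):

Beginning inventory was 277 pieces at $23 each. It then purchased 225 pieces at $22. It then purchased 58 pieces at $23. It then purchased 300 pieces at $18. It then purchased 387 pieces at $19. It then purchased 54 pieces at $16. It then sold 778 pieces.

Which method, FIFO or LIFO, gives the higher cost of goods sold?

FIFO COGS: 277 @ $23 + 225 @ $22 + 58 @ $23 + 218 @ $18 = $16,579
LIFO COGS: 54 @ $16 + 387 @ $19 + 300 @ $18 + 37 @ $23 = $14,468

FIFO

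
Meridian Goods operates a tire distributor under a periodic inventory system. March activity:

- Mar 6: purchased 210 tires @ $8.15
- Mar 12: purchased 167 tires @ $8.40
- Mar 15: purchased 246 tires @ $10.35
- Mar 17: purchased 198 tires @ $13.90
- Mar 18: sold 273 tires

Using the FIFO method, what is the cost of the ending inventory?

Mar 18, 273 sold [FIFO — oldest first]: 210 @ $8.15 + 63 @ $8.40 = $2,240.70
Ending inventory: 104 @ $8.40 + 246 @ $10.35 + 198 @ $13.90 = $6,171.90

Ending inventory = $6,171.90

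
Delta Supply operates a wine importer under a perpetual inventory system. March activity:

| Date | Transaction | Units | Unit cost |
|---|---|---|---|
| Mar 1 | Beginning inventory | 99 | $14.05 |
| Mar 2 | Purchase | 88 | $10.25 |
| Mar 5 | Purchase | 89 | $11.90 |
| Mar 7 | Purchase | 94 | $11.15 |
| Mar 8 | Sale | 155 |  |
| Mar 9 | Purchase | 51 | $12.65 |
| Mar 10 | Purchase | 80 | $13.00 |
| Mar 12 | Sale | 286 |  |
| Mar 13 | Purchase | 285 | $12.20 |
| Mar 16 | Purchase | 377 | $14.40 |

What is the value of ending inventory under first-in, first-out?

Ending inventory = $9,685.80

Mar 8, 155 sold [FIFO — oldest first]: 99 @ $14.05 + 56 @ $10.25 = $1,964.95
Mar 12, 286 sold [FIFO — oldest first]: 32 @ $10.25 + 89 @ $11.90 + 94 @ $11.15 + 51 @ $12.65 + 20 @ $13.00 = $3,340.35
Total COGS = $1,964.95 + $3,340.35 = $5,305.30
Ending inventory: 60 @ $13.00 + 285 @ $12.20 + 377 @ $14.40 = $9,685.80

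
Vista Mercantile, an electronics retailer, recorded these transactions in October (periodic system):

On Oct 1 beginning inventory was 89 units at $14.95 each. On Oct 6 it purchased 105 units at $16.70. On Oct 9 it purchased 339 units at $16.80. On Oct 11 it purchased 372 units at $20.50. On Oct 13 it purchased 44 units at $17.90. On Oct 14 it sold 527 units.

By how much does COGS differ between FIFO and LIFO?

$1,599.95

FIFO COGS: 89 @ $14.95 + 105 @ $16.70 + 333 @ $16.80 = $8,678.45
LIFO COGS: 44 @ $17.90 + 372 @ $20.50 + 111 @ $16.80 = $10,278.40
Difference = |$8,678.45 − $10,278.40| = $1,599.95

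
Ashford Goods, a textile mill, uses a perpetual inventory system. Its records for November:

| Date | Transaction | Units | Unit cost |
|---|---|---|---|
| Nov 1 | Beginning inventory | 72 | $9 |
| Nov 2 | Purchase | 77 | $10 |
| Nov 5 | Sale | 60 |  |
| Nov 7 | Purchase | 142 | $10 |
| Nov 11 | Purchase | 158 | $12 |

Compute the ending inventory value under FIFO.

Nov 5, 60 sold [FIFO — oldest first]: 60 @ $9 = $540
Ending inventory: 12 @ $9 + 77 @ $10 + 142 @ $10 + 158 @ $12 = $4,194

Ending inventory = $4,194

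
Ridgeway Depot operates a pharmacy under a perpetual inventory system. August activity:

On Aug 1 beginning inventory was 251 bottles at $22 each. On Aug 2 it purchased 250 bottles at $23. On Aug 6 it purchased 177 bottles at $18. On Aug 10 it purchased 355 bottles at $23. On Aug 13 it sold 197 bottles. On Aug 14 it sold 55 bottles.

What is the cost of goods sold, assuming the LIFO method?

Aug 13, 197 sold [LIFO — newest first]: 197 @ $23 = $4,531
Aug 14, 55 sold [LIFO — newest first]: 55 @ $23 = $1,265
Total COGS = $4,531 + $1,265 = $5,796
Ending inventory: 251 @ $22 + 250 @ $23 + 177 @ $18 + 103 @ $23 = $16,827

COGS = $5,796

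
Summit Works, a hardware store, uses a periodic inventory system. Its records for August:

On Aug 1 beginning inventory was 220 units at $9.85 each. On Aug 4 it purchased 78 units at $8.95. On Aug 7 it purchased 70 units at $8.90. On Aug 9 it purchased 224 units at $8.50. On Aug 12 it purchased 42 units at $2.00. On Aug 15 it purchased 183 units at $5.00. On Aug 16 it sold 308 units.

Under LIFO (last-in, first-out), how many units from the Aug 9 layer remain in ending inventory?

141

Aug 16, 308 sold [LIFO — newest first]: 183 @ $5.00 + 42 @ $2.00 + 83 @ $8.50 = $1,704.50
Ending inventory: 220 @ $9.85 + 78 @ $8.95 + 70 @ $8.90 + 141 @ $8.50 = $4,686.60
Check: goods available $6,391.10 = COGS $1,704.50 + ending $4,686.60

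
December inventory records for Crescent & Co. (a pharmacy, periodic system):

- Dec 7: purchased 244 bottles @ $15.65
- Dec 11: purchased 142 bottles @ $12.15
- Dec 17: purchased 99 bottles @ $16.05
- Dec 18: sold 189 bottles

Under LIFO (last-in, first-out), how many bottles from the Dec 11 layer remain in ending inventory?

52

Dec 18, 189 sold [LIFO — newest first]: 99 @ $16.05 + 90 @ $12.15 = $2,682.45
Ending inventory: 244 @ $15.65 + 52 @ $12.15 = $4,450.40
Check: goods available $7,132.85 = COGS $2,682.45 + ending $4,450.40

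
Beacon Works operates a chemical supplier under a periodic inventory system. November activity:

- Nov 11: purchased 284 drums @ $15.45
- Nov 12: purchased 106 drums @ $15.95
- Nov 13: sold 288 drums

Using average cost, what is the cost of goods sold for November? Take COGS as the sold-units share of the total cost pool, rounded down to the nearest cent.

Nov 13, sell 288: 288/390 × $6,078.50 → $4,488.73
Ending inventory (cost pool remaining) = $1,589.77

COGS = $4,488.73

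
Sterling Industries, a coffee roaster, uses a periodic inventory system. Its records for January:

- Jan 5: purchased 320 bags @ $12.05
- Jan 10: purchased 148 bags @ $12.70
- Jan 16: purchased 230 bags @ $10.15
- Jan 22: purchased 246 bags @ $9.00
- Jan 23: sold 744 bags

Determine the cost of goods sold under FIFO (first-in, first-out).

COGS = $8,484.10

Jan 23, 744 sold [FIFO — oldest first]: 320 @ $12.05 + 148 @ $12.70 + 230 @ $10.15 + 46 @ $9.00 = $8,484.10
Ending inventory: 200 @ $9.00 = $1,800.00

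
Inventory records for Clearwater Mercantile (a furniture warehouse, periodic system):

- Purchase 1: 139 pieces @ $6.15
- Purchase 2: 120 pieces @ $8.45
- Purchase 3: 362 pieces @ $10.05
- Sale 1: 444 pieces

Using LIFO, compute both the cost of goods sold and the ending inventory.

Sale 1 (444) [LIFO — newest first]: 362 @ $10.05 + 82 @ $8.45 = $4,331.00
Ending inventory: 139 @ $6.15 + 38 @ $8.45 = $1,175.95

COGS = $4,331.00; ending inventory = $1,175.95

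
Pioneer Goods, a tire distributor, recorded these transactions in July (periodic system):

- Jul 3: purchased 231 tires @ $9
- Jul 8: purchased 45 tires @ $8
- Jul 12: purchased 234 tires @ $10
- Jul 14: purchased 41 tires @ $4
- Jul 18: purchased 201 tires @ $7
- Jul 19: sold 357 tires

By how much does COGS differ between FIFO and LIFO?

FIFO COGS: 231 @ $9 + 45 @ $8 + 81 @ $10 = $3,249
LIFO COGS: 201 @ $7 + 41 @ $4 + 115 @ $10 = $2,721
Difference = |$3,249 − $2,721| = $528

$528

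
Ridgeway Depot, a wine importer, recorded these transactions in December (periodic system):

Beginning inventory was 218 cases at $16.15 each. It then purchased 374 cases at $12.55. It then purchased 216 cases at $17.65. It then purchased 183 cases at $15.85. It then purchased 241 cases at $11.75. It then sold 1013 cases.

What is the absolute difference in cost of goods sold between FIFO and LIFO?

FIFO COGS: 218 @ $16.15 + 374 @ $12.55 + 216 @ $17.65 + 183 @ $15.85 + 22 @ $11.75 = $15,185.85
LIFO COGS: 241 @ $11.75 + 183 @ $15.85 + 216 @ $17.65 + 373 @ $12.55 = $14,225.85
Difference = |$15,185.85 − $14,225.85| = $960.00

$960.00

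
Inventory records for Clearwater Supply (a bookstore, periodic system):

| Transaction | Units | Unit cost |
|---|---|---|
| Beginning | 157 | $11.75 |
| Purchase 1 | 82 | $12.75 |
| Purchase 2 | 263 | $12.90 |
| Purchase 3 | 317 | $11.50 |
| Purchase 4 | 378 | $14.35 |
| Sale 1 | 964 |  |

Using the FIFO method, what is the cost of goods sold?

Sale 1 (964) [FIFO — oldest first]: 157 @ $11.75 + 82 @ $12.75 + 263 @ $12.90 + 317 @ $11.50 + 145 @ $14.35 = $12,009.20
Ending inventory: 233 @ $14.35 = $3,343.55
Check: goods available $15,352.75 = COGS $12,009.20 + ending $3,343.55

COGS = $12,009.20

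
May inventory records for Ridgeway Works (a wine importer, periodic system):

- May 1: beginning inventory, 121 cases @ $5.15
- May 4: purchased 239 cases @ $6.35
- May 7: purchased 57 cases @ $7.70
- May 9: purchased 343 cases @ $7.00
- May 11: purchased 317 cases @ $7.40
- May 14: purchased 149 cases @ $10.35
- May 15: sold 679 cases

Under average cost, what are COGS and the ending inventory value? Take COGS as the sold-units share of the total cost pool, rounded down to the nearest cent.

COGS = $4,911.75; ending inventory = $3,956.90

May 15, sell 679: 679/1226 × $8,868.65 → $4,911.75
Ending inventory (cost pool remaining) = $3,956.90
Check: goods available $8,868.65 = COGS $4,911.75 + ending $3,956.90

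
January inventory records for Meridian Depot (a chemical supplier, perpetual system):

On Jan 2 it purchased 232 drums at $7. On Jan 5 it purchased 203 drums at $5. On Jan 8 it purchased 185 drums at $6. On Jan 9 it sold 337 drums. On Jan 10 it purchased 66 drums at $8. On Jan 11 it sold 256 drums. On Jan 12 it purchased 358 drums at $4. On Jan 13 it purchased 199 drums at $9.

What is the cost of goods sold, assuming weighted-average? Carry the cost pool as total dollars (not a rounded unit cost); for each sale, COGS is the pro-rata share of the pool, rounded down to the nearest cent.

COGS = $3,680.29

After Jan 2: 232 on hand, pool $1,624.00 (≈ $7.0000 each)
After Jan 5: 435 on hand, pool $2,639.00 (≈ $6.0667 each)
After Jan 8: 620 on hand, pool $3,749.00 (≈ $6.0468 each)
Jan 9, sell 337: 337/620 × $3,749.00 → $2,037.76
After Jan 10: 349 on hand, pool $2,239.24 (≈ $6.4162 each)
Jan 11, sell 256: 256/349 × $2,239.24 → $1,642.53
After Jan 12: 451 on hand, pool $2,028.71 (≈ $4.4982 each)
After Jan 13: 650 on hand, pool $3,819.71 (≈ $5.8765 each)
Total COGS = $2,037.76 + $1,642.53 = $3,680.29
Ending inventory (cost pool remaining) = $3,819.71
Check: goods available $7,500.00 = COGS $3,680.29 + ending $3,819.71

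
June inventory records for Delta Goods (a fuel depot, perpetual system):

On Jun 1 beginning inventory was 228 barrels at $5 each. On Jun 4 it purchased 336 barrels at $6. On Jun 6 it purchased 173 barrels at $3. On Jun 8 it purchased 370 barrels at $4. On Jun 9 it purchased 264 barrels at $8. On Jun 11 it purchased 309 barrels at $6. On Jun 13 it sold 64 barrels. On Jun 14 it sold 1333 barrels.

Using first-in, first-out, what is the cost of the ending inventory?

Ending inventory = $1,698

Jun 13, 64 sold [FIFO — oldest first]: 64 @ $5 = $320
Jun 14, 1333 sold [FIFO — oldest first]: 164 @ $5 + 336 @ $6 + 173 @ $3 + 370 @ $4 + 264 @ $8 + 26 @ $6 = $7,103
Total COGS = $320 + $7,103 = $7,423
Ending inventory: 283 @ $6 = $1,698
Check: goods available $9,121 = COGS $7,423 + ending $1,698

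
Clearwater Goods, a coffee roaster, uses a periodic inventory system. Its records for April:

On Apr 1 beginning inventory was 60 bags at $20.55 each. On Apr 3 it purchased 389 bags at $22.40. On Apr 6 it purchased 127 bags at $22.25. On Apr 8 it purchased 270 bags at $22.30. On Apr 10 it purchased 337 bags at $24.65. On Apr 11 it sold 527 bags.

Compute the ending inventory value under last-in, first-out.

Apr 11, 527 sold [LIFO — newest first]: 337 @ $24.65 + 190 @ $22.30 = $12,544.05
Ending inventory: 60 @ $20.55 + 389 @ $22.40 + 127 @ $22.25 + 80 @ $22.30 = $14,556.35
Check: goods available $27,100.40 = COGS $12,544.05 + ending $14,556.35

Ending inventory = $14,556.35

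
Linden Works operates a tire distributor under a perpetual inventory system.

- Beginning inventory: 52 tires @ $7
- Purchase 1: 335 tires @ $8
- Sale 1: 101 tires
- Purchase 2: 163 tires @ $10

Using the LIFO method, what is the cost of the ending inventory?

Ending inventory = $3,866

Sale 1 (101) [LIFO — newest first]: 101 @ $8 = $808
Ending inventory: 52 @ $7 + 234 @ $8 + 163 @ $10 = $3,866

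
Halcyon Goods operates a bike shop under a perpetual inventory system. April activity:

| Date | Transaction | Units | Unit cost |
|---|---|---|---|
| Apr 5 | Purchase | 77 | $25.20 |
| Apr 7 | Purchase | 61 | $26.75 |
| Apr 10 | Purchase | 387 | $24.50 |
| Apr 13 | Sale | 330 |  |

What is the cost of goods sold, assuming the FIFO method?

COGS = $8,276.15

Apr 13, 330 sold [FIFO — oldest first]: 77 @ $25.20 + 61 @ $26.75 + 192 @ $24.50 = $8,276.15
Ending inventory: 195 @ $24.50 = $4,777.50
Check: goods available $13,053.65 = COGS $8,276.15 + ending $4,777.50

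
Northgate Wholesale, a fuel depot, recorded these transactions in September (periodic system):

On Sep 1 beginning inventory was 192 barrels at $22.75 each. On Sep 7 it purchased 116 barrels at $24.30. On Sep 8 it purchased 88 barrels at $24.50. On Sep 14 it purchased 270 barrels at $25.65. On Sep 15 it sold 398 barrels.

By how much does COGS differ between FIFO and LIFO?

FIFO COGS: 192 @ $22.75 + 116 @ $24.30 + 88 @ $24.50 + 2 @ $25.65 = $9,394.10
LIFO COGS: 270 @ $25.65 + 88 @ $24.50 + 40 @ $24.30 = $10,053.50
Difference = |$9,394.10 − $10,053.50| = $659.40

$659.40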